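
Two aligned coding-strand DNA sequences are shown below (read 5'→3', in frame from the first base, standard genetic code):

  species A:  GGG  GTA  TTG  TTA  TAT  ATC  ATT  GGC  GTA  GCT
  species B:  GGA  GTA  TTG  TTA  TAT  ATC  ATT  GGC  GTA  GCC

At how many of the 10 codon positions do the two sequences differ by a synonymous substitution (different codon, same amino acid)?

Codon 1: GGG Gly / GGA Gly — synonymous.
Codon 2: GTA Val / GTA Val — identical.
Codon 3: TTG Leu / TTG Leu — identical.
Codon 4: TTA Leu / TTA Leu — identical.
Codon 5: TAT Tyr / TAT Tyr — identical.
Codon 6: ATC Ile / ATC Ile — identical.
Codon 7: ATT Ile / ATT Ile — identical.
Codon 8: GGC Gly / GGC Gly — identical.
Codon 9: GTA Val / GTA Val — identical.
Codon 10: GCT Ala / GCC Ala — synonymous.
Synonymous differences: 2.

2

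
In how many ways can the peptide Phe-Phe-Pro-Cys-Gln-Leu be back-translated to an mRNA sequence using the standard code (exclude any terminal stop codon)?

Phe: 2 codons.
Phe: 2 codons.
Pro: 4 codons.
Cys: 2 codons.
Gln: 2 codons.
Leu: 6 codons.
2 × 2 × 4 × 2 × 2 × 6 = 384.

384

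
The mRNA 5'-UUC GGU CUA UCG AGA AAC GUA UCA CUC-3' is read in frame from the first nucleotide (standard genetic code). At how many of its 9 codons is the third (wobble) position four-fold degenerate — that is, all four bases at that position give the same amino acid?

Codon 1 UUC (Phe): third position 2-fold.
Codon 2 GGU (Gly): third position 4-fold.
Codon 3 CUA (Leu): third position 4-fold.
Codon 4 UCG (Ser): third position 4-fold.
Codon 5 AGA (Arg): third position 2-fold.
Codon 6 AAC (Asn): third position 2-fold.
Codon 7 GUA (Val): third position 4-fold.
Codon 8 UCA (Ser): third position 4-fold.
Codon 9 CUC (Leu): third position 4-fold.
Four-fold degenerate third positions: 6.

6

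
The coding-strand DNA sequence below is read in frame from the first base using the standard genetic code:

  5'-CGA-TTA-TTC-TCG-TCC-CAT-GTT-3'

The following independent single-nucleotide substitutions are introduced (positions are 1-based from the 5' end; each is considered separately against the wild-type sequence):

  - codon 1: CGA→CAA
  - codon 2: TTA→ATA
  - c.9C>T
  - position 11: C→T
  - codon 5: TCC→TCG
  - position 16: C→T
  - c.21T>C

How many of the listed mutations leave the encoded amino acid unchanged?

Codon 1: CGA (Arg) → CAA (Gln) — missense.
Codon 2: TTA (Leu) → ATA (Ile) — missense.
Codon 3: TTC (Phe) → TTT (Phe) — synonymous.
Codon 4: TCG (Ser) → TTG (Leu) — missense.
Codon 5: TCC (Ser) → TCG (Ser) — synonymous.
Codon 6: CAT (His) → TAT (Tyr) — missense.
Codon 7: GTT (Val) → GTC (Val) — synonymous.
Synonymous: 3 of 7.

3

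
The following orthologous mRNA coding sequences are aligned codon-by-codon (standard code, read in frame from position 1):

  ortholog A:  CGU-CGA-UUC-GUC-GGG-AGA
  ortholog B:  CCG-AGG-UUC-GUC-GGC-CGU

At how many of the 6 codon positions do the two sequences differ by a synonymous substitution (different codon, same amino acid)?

3

Codon 1: CGU Arg / CCG Pro — nonsynonymous.
Codon 2: CGA Arg / AGG Arg — synonymous.
Codon 3: UUC Phe / UUC Phe — identical.
Codon 4: GUC Val / GUC Val — identical.
Codon 5: GGG Gly / GGC Gly — synonymous.
Codon 6: AGA Arg / CGU Arg — synonymous.
Synonymous differences: 3.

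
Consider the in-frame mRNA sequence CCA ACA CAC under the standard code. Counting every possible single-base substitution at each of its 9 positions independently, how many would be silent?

7

Codon 1 (CCA, Pro): 3 synonymous substitutions.
Codon 2 (ACA, Thr): 3 synonymous substitutions.
Codon 3 (CAC, His): 1 synonymous substitution.
Total: 3 + 3 + 1 = 7.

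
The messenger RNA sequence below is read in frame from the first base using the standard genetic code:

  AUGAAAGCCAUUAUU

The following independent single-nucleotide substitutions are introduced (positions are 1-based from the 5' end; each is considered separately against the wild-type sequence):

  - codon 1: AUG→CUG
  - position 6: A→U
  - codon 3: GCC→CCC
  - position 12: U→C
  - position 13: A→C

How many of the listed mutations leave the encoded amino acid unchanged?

1

Codon 1: AUG (Met) → CUG (Leu) — missense.
Codon 2: AAA (Lys) → AAU (Asn) — missense.
Codon 3: GCC (Ala) → CCC (Pro) — missense.
Codon 4: AUU (Ile) → AUC (Ile) — synonymous.
Codon 5: AUU (Ile) → CUU (Leu) — missense.
Synonymous: 1 of 5.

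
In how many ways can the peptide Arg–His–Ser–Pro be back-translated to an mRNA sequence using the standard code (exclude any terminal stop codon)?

288

Arg: 6 codons.
His: 2 codons.
Ser: 6 codons.
Pro: 4 codons.
6 × 2 × 6 × 4 = 288.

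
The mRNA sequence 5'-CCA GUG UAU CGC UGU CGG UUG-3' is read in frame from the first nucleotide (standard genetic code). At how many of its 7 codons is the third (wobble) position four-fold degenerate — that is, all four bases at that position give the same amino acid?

4

Codon 1 CCA (Pro): third position 4-fold.
Codon 2 GUG (Val): third position 4-fold.
Codon 3 UAU (Tyr): third position 2-fold.
Codon 4 CGC (Arg): third position 4-fold.
Codon 5 UGU (Cys): third position 2-fold.
Codon 6 CGG (Arg): third position 4-fold.
Codon 7 UUG (Leu): third position 2-fold.
Four-fold degenerate third positions: 4.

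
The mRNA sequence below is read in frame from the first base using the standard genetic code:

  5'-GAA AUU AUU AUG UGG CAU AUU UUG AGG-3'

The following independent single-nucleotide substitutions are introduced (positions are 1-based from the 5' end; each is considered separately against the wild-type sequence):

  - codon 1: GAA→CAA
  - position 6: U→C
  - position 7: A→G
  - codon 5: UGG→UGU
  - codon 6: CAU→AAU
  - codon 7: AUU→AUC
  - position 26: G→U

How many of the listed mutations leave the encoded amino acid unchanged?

Codon 1: GAA (Glu) → CAA (Gln) — missense.
Codon 2: AUU (Ile) → AUC (Ile) — synonymous.
Codon 3: AUU (Ile) → GUU (Val) — missense.
Codon 5: UGG (Trp) → UGU (Cys) — missense.
Codon 6: CAU (His) → AAU (Asn) — missense.
Codon 7: AUU (Ile) → AUC (Ile) — synonymous.
Codon 9: AGG (Arg) → AUG (Met) — missense.
Synonymous: 2 of 7.

2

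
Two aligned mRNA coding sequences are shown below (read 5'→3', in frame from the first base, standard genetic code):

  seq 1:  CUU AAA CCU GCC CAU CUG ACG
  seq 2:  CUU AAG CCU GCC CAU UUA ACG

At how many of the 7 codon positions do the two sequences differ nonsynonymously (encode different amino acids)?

Codon 1: CUU Leu / CUU Leu — identical.
Codon 2: AAA Lys / AAG Lys — synonymous.
Codon 3: CCU Pro / CCU Pro — identical.
Codon 4: GCC Ala / GCC Ala — identical.
Codon 5: CAU His / CAU His — identical.
Codon 6: CUG Leu / UUA Leu — synonymous.
Codon 7: ACG Thr / ACG Thr — identical.
Nonsynonymous differences: 0.

0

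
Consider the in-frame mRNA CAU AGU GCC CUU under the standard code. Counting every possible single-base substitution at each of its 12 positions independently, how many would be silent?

8

Codon 1 (CAU, His): 1 synonymous substitution.
Codon 2 (AGU, Ser): 1 synonymous substitution.
Codon 3 (GCC, Ala): 3 synonymous substitutions.
Codon 4 (CUU, Leu): 3 synonymous substitutions.
Total: 1 + 1 + 3 + 3 = 8.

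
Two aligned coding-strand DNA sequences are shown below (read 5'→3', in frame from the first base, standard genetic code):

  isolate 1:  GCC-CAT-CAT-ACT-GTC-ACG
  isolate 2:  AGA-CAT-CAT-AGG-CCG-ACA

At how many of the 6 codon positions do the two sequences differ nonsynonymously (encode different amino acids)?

Codon 1: GCC Ala / AGA Arg — nonsynonymous.
Codon 2: CAT His / CAT His — identical.
Codon 3: CAT His / CAT His — identical.
Codon 4: ACT Thr / AGG Arg — nonsynonymous.
Codon 5: GTC Val / CCG Pro — nonsynonymous.
Codon 6: ACG Thr / ACA Thr — synonymous.
Nonsynonymous differences: 3.

3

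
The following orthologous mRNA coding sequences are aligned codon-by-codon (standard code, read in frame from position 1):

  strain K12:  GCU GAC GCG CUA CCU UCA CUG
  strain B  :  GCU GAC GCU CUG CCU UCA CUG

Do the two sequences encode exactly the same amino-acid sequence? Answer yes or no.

Codon 1: GCU Ala / GCU Ala — identical.
Codon 2: GAC Asp / GAC Asp — identical.
Codon 3: GCG Ala / GCU Ala — synonymous.
Codon 4: CUA Leu / CUG Leu — synonymous.
Codon 5: CCU Pro / CCU Pro — identical.
Codon 6: UCA Ser / UCA Ser — identical.
Codon 7: CUG Leu / CUG Leu — identical.
Nonsynonymous differences: 0 → same protein.

yes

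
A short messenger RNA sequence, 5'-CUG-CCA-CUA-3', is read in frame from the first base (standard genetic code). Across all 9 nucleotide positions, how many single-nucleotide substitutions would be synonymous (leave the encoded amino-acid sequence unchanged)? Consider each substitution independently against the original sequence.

Codon 1 (CUG, Leu): 4 synonymous substitutions.
Codon 2 (CCA, Pro): 3 synonymous substitutions.
Codon 3 (CUA, Leu): 4 synonymous substitutions.
Total: 4 + 3 + 4 = 11.

11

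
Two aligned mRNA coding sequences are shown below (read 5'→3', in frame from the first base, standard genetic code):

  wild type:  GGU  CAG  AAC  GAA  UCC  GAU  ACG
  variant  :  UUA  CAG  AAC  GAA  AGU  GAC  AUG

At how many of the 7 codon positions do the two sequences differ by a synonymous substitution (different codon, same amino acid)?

Codon 1: GGU Gly / UUA Leu — nonsynonymous.
Codon 2: CAG Gln / CAG Gln — identical.
Codon 3: AAC Asn / AAC Asn — identical.
Codon 4: GAA Glu / GAA Glu — identical.
Codon 5: UCC Ser / AGU Ser — synonymous.
Codon 6: GAU Asp / GAC Asp — synonymous.
Codon 7: ACG Thr / AUG Met — nonsynonymous.
Synonymous differences: 2.

2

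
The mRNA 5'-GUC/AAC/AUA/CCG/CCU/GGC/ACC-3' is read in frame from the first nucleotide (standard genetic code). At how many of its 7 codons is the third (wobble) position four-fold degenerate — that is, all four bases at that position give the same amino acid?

5

Codon 1 GUC (Val): third position 4-fold.
Codon 2 AAC (Asn): third position 2-fold.
Codon 3 AUA (Ile): third position 3-fold.
Codon 4 CCG (Pro): third position 4-fold.
Codon 5 CCU (Pro): third position 4-fold.
Codon 6 GGC (Gly): third position 4-fold.
Codon 7 ACC (Thr): third position 4-fold.
Four-fold degenerate third positions: 5.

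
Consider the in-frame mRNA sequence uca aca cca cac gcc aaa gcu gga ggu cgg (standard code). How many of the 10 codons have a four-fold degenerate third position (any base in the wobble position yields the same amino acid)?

Codon 1 UCA (Ser): third position 4-fold.
Codon 2 ACA (Thr): third position 4-fold.
Codon 3 CCA (Pro): third position 4-fold.
Codon 4 CAC (His): third position 2-fold.
Codon 5 GCC (Ala): third position 4-fold.
Codon 6 AAA (Lys): third position 2-fold.
Codon 7 GCU (Ala): third position 4-fold.
Codon 8 GGA (Gly): third position 4-fold.
Codon 9 GGU (Gly): third position 4-fold.
Codon 10 CGG (Arg): third position 4-fold.
Four-fold degenerate third positions: 8.

8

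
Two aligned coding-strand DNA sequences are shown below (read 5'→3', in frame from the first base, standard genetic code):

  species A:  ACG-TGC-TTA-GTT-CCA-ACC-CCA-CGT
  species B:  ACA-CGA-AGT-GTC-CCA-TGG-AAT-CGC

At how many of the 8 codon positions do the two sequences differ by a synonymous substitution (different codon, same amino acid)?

Codon 1: ACG Thr / ACA Thr — synonymous.
Codon 2: TGC Cys / CGA Arg — nonsynonymous.
Codon 3: TTA Leu / AGT Ser — nonsynonymous.
Codon 4: GTT Val / GTC Val — synonymous.
Codon 5: CCA Pro / CCA Pro — identical.
Codon 6: ACC Thr / TGG Trp — nonsynonymous.
Codon 7: CCA Pro / AAT Asn — nonsynonymous.
Codon 8: CGT Arg / CGC Arg — synonymous.
Synonymous differences: 3.

3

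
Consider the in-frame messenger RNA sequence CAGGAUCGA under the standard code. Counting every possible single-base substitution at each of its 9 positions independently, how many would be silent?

6

Codon 1 (CAG, Gln): 1 synonymous substitution.
Codon 2 (GAU, Asp): 1 synonymous substitution.
Codon 3 (CGA, Arg): 4 synonymous substitutions.
Total: 1 + 1 + 4 = 6.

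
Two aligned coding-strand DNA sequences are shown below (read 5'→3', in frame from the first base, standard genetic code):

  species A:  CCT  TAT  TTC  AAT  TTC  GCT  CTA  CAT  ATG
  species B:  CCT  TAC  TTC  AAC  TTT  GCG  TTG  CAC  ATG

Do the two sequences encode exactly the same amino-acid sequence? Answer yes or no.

yes

Codon 1: CCT Pro / CCT Pro — identical.
Codon 2: TAT Tyr / TAC Tyr — synonymous.
Codon 3: TTC Phe / TTC Phe — identical.
Codon 4: AAT Asn / AAC Asn — synonymous.
Codon 5: TTC Phe / TTT Phe — synonymous.
Codon 6: GCT Ala / GCG Ala — synonymous.
Codon 7: CTA Leu / TTG Leu — synonymous.
Codon 8: CAT His / CAC His — synonymous.
Codon 9: ATG Met / ATG Met — identical.
Nonsynonymous differences: 0 → same protein.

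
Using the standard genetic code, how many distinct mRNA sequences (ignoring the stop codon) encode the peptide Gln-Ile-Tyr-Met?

12

Gln: 2 codons.
Ile: 3 codons.
Tyr: 2 codons.
Met: 1 codon.
2 × 3 × 2 × 1 = 12.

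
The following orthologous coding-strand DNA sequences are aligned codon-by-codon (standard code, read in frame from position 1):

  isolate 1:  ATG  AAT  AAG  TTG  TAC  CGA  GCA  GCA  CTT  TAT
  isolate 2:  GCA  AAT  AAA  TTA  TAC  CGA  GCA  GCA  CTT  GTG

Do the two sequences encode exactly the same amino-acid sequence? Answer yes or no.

no

Codon 1: ATG Met / GCA Ala — nonsynonymous.
Codon 2: AAT Asn / AAT Asn — identical.
Codon 3: AAG Lys / AAA Lys — synonymous.
Codon 4: TTG Leu / TTA Leu — synonymous.
Codon 5: TAC Tyr / TAC Tyr — identical.
Codon 6: CGA Arg / CGA Arg — identical.
Codon 7: GCA Ala / GCA Ala — identical.
Codon 8: GCA Ala / GCA Ala — identical.
Codon 9: CTT Leu / CTT Leu — identical.
Codon 10: TAT Tyr / GTG Val — nonsynonymous.
Nonsynonymous differences: 2 → different protein.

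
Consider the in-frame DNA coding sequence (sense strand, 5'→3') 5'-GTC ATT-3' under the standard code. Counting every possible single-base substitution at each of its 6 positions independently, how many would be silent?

5

Codon 1 (GTC, Val): 3 synonymous substitutions.
Codon 2 (ATT, Ile): 2 synonymous substitutions.
Total: 3 + 2 = 5.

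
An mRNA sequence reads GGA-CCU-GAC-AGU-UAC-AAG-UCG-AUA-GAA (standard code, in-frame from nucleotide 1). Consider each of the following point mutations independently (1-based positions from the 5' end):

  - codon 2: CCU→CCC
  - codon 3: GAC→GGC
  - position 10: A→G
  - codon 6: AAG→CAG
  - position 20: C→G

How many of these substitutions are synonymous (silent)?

Codon 2: CCU (Pro) → CCC (Pro) — synonymous.
Codon 3: GAC (Asp) → GGC (Gly) — missense.
Codon 4: AGU (Ser) → GGU (Gly) — missense.
Codon 6: AAG (Lys) → CAG (Gln) — missense.
Codon 7: UCG (Ser) → UGG (Trp) — missense.
Synonymous: 1 of 5.

1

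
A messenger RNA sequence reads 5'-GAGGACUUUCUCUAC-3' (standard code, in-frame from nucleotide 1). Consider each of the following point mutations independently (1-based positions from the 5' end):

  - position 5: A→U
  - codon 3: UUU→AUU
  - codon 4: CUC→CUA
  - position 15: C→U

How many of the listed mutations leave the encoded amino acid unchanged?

Codon 2: GAC (Asp) → GUC (Val) — missense.
Codon 3: UUU (Phe) → AUU (Ile) — missense.
Codon 4: CUC (Leu) → CUA (Leu) — synonymous.
Codon 5: UAC (Tyr) → UAU (Tyr) — synonymous.
Synonymous: 2 of 4.

2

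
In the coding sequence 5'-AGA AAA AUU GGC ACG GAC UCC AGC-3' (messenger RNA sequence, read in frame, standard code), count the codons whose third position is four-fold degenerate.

Codon 1 AGA (Arg): third position 2-fold.
Codon 2 AAA (Lys): third position 2-fold.
Codon 3 AUU (Ile): third position 3-fold.
Codon 4 GGC (Gly): third position 4-fold.
Codon 5 ACG (Thr): third position 4-fold.
Codon 6 GAC (Asp): third position 2-fold.
Codon 7 UCC (Ser): third position 4-fold.
Codon 8 AGC (Ser): third position 2-fold.
Four-fold degenerate third positions: 3.

3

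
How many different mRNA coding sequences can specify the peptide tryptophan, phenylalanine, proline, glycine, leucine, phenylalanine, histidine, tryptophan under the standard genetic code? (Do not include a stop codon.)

Trp: 1 codon.
Phe: 2 codons.
Pro: 4 codons.
Gly: 4 codons.
Leu: 6 codons.
Phe: 2 codons.
His: 2 codons.
Trp: 1 codon.
1 × 2 × 4 × 4 × 6 × 2 × 2 × 1 = 768.

768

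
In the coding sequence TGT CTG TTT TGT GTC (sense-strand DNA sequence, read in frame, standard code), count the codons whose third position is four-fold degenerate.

Codon 1 TGT (Cys): third position 2-fold.
Codon 2 CTG (Leu): third position 4-fold.
Codon 3 TTT (Phe): third position 2-fold.
Codon 4 TGT (Cys): third position 2-fold.
Codon 5 GTC (Val): third position 4-fold.
Four-fold degenerate third positions: 2.

2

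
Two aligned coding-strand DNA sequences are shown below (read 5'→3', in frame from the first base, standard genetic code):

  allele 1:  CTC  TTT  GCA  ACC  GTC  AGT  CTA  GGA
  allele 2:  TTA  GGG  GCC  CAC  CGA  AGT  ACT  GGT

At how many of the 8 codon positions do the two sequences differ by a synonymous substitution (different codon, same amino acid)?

Codon 1: CTC Leu / TTA Leu — synonymous.
Codon 2: TTT Phe / GGG Gly — nonsynonymous.
Codon 3: GCA Ala / GCC Ala — synonymous.
Codon 4: ACC Thr / CAC His — nonsynonymous.
Codon 5: GTC Val / CGA Arg — nonsynonymous.
Codon 6: AGT Ser / AGT Ser — identical.
Codon 7: CTA Leu / ACT Thr — nonsynonymous.
Codon 8: GGA Gly / GGT Gly — synonymous.
Synonymous differences: 3.

3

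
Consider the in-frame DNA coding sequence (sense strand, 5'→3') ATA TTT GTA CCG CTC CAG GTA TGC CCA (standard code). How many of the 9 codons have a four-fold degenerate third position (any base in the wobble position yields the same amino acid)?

Codon 1 ATA (Ile): third position 3-fold.
Codon 2 TTT (Phe): third position 2-fold.
Codon 3 GTA (Val): third position 4-fold.
Codon 4 CCG (Pro): third position 4-fold.
Codon 5 CTC (Leu): third position 4-fold.
Codon 6 CAG (Gln): third position 2-fold.
Codon 7 GTA (Val): third position 4-fold.
Codon 8 TGC (Cys): third position 2-fold.
Codon 9 CCA (Pro): third position 4-fold.
Four-fold degenerate third positions: 5.

5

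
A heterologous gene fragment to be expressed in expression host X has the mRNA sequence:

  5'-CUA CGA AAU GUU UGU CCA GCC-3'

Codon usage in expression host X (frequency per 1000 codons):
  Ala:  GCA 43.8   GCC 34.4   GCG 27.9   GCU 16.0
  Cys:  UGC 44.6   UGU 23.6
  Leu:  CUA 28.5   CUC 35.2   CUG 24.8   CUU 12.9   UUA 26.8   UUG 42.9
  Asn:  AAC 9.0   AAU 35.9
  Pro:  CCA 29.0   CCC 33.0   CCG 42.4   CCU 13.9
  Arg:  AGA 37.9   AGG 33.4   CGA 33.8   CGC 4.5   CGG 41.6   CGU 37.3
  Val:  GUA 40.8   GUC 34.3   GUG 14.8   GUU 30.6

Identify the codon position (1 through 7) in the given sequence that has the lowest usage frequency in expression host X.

Codon 1 CUA (Leu): 28.5 per 1000.
Codon 2 CGA (Arg): 33.8 per 1000.
Codon 3 AAU (Asn): 35.9 per 1000.
Codon 4 GUU (Val): 30.6 per 1000.
Codon 5 UGU (Cys): 23.6 per 1000.
Codon 6 CCA (Pro): 29.0 per 1000.
Codon 7 GCC (Ala): 34.4 per 1000.
Lowest frequency is 23.6 at codon 5.

5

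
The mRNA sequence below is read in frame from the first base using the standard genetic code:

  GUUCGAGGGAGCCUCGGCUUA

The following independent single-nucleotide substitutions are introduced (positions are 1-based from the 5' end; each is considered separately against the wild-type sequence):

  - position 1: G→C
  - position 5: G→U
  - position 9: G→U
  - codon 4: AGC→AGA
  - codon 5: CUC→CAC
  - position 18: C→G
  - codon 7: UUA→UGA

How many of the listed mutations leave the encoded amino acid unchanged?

Codon 1: GUU (Val) → CUU (Leu) — missense.
Codon 2: CGA (Arg) → CUA (Leu) — missense.
Codon 3: GGG (Gly) → GGU (Gly) — synonymous.
Codon 4: AGC (Ser) → AGA (Arg) — missense.
Codon 5: CUC (Leu) → CAC (His) — missense.
Codon 6: GGC (Gly) → GGG (Gly) — synonymous.
Codon 7: UUA (Leu) → UGA (Stop) — nonsense.
Synonymous: 2 of 7.

2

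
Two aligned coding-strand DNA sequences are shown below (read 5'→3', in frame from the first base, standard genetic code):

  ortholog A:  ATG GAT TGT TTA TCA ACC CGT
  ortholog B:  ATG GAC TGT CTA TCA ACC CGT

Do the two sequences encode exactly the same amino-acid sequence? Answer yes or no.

Codon 1: ATG Met / ATG Met — identical.
Codon 2: GAT Asp / GAC Asp — synonymous.
Codon 3: TGT Cys / TGT Cys — identical.
Codon 4: TTA Leu / CTA Leu — synonymous.
Codon 5: TCA Ser / TCA Ser — identical.
Codon 6: ACC Thr / ACC Thr — identical.
Codon 7: CGT Arg / CGT Arg — identical.
Nonsynonymous differences: 0 → same protein.

yes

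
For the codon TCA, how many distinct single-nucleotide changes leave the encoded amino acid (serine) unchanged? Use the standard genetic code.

Position 1: none → 0 synonymous.
Position 2: none → 0 synonymous.
Position 3: TCT, TCC, TCG → 3 synonymous.
Total: 0 + 0 + 3 = 3.

3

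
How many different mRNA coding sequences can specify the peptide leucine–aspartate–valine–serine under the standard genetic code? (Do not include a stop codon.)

288

Leu: 6 codons.
Asp: 2 codons.
Val: 4 codons.
Ser: 6 codons.
6 × 2 × 4 × 6 = 288.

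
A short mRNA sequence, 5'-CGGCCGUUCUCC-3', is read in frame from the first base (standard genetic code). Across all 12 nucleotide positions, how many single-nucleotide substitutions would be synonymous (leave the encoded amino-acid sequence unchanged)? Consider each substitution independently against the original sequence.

Codon 1 (CGG, Arg): 4 synonymous substitutions.
Codon 2 (CCG, Pro): 3 synonymous substitutions.
Codon 3 (UUC, Phe): 1 synonymous substitution.
Codon 4 (UCC, Ser): 3 synonymous substitutions.
Total: 4 + 3 + 1 + 3 = 11.

11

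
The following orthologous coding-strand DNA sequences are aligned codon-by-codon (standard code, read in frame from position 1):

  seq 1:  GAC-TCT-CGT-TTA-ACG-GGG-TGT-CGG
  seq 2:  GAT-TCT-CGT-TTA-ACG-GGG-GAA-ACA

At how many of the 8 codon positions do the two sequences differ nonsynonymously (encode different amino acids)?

2

Codon 1: GAC Asp / GAT Asp — synonymous.
Codon 2: TCT Ser / TCT Ser — identical.
Codon 3: CGT Arg / CGT Arg — identical.
Codon 4: TTA Leu / TTA Leu — identical.
Codon 5: ACG Thr / ACG Thr — identical.
Codon 6: GGG Gly / GGG Gly — identical.
Codon 7: TGT Cys / GAA Glu — nonsynonymous.
Codon 8: CGG Arg / ACA Thr — nonsynonymous.
Nonsynonymous differences: 2.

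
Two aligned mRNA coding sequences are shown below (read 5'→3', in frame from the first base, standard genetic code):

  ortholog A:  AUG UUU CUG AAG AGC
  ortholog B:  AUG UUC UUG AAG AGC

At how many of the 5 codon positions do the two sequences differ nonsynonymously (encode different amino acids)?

0

Codon 1: AUG Met / AUG Met — identical.
Codon 2: UUU Phe / UUC Phe — synonymous.
Codon 3: CUG Leu / UUG Leu — synonymous.
Codon 4: AAG Lys / AAG Lys — identical.
Codon 5: AGC Ser / AGC Ser — identical.
Nonsynonymous differences: 0.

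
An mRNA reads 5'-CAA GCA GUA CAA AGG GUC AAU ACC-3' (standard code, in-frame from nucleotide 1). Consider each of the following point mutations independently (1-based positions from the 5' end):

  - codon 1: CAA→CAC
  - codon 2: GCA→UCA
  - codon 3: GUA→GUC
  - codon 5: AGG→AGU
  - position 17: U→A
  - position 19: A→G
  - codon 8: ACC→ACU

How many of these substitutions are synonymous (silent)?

2

Codon 1: CAA (Gln) → CAC (His) — missense.
Codon 2: GCA (Ala) → UCA (Ser) — missense.
Codon 3: GUA (Val) → GUC (Val) — synonymous.
Codon 5: AGG (Arg) → AGU (Ser) — missense.
Codon 6: GUC (Val) → GAC (Asp) — missense.
Codon 7: AAU (Asn) → GAU (Asp) — missense.
Codon 8: ACC (Thr) → ACU (Thr) — synonymous.
Synonymous: 2 of 7.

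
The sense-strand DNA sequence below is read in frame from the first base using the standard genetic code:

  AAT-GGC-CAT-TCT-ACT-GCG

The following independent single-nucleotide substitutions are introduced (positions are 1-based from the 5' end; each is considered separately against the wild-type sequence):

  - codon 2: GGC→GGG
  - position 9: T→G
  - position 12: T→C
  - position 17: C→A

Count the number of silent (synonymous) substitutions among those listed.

Codon 2: GGC (Gly) → GGG (Gly) — synonymous.
Codon 3: CAT (His) → CAG (Gln) — missense.
Codon 4: TCT (Ser) → TCC (Ser) — synonymous.
Codon 6: GCG (Ala) → GAG (Glu) — missense.
Synonymous: 2 of 4.

2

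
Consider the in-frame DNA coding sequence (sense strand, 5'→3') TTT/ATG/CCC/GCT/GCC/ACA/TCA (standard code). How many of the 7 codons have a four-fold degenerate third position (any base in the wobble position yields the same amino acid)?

Codon 1 TTT (Phe): third position 2-fold.
Codon 2 ATG (Met): third position 1-fold.
Codon 3 CCC (Pro): third position 4-fold.
Codon 4 GCT (Ala): third position 4-fold.
Codon 5 GCC (Ala): third position 4-fold.
Codon 6 ACA (Thr): third position 4-fold.
Codon 7 TCA (Ser): third position 4-fold.
Four-fold degenerate third positions: 5.

5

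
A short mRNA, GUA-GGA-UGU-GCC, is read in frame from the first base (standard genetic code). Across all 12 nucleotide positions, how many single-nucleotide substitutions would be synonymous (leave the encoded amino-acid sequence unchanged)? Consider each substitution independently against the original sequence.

10

Codon 1 (GUA, Val): 3 synonymous substitutions.
Codon 2 (GGA, Gly): 3 synonymous substitutions.
Codon 3 (UGU, Cys): 1 synonymous substitution.
Codon 4 (GCC, Ala): 3 synonymous substitutions.
Total: 3 + 3 + 1 + 3 = 10.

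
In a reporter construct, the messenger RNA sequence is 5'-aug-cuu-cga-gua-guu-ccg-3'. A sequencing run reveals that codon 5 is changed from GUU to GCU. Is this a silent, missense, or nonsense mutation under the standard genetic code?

missense

Position 14 falls in codon 5: GUU → Val.
After the substitution the codon is GCU → Ala.
Val ≠ Ala, so this is a missense mutation.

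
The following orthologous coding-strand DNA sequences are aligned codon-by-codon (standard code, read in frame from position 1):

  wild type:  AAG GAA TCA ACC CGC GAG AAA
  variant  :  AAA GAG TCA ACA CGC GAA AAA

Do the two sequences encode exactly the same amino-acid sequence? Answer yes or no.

yes

Codon 1: AAG Lys / AAA Lys — synonymous.
Codon 2: GAA Glu / GAG Glu — synonymous.
Codon 3: TCA Ser / TCA Ser — identical.
Codon 4: ACC Thr / ACA Thr — synonymous.
Codon 5: CGC Arg / CGC Arg — identical.
Codon 6: GAG Glu / GAA Glu — synonymous.
Codon 7: AAA Lys / AAA Lys — identical.
Nonsynonymous differences: 0 → same protein.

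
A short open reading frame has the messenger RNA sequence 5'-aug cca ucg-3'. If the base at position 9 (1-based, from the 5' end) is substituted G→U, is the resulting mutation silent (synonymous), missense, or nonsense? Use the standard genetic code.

silent

Position 9 falls in codon 3: UCG → Ser.
After the substitution the codon is UCU → Ser.
Both encode Ser, so the change is synonymous.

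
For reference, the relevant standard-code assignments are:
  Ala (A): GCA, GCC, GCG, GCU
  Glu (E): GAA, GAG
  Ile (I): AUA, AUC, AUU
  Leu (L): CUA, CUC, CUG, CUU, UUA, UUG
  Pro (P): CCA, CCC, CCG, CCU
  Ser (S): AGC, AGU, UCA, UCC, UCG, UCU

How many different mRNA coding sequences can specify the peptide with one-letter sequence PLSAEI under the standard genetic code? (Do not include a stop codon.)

Pro: 4 codons.
Leu: 6 codons.
Ser: 6 codons.
Ala: 4 codons.
Glu: 2 codons.
Ile: 3 codons.
4 × 6 × 6 × 4 × 2 × 3 = 3456.

3456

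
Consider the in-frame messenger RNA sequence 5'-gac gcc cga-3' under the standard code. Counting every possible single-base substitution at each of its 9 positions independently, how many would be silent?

8

Codon 1 (GAC, Asp): 1 synonymous substitution.
Codon 2 (GCC, Ala): 3 synonymous substitutions.
Codon 3 (CGA, Arg): 4 synonymous substitutions.
Total: 1 + 3 + 4 = 8.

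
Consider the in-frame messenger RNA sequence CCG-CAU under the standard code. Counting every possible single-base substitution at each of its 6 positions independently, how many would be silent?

4

Codon 1 (CCG, Pro): 3 synonymous substitutions.
Codon 2 (CAU, His): 1 synonymous substitution.
Total: 3 + 1 = 4.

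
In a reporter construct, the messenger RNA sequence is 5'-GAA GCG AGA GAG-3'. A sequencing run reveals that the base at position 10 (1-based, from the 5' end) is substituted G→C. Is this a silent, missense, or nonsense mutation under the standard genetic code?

missense

Position 10 falls in codon 4: GAG → Glu.
After the substitution the codon is CAG → Gln.
Glu ≠ Gln, so this is a missense mutation.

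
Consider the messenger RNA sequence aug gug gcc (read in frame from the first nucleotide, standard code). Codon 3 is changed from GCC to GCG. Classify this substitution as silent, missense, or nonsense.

silent

Position 9 falls in codon 3: GCC → Ala.
After the substitution the codon is GCG → Ala.
Both encode Ala, so the change is synonymous.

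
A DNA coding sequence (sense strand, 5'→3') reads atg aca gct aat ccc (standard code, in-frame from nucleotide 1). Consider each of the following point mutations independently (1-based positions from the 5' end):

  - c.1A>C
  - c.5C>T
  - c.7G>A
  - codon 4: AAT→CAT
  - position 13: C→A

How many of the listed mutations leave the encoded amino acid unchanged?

0

Codon 1: ATG (Met) → CTG (Leu) — missense.
Codon 2: ACA (Thr) → ATA (Ile) — missense.
Codon 3: GCT (Ala) → ACT (Thr) — missense.
Codon 4: AAT (Asn) → CAT (His) — missense.
Codon 5: CCC (Pro) → ACC (Thr) — missense.
Synonymous: 0 of 5.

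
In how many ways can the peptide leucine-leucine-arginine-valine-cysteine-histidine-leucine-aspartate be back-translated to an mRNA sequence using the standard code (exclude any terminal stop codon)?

41472

Leu: 6 codons.
Leu: 6 codons.
Arg: 6 codons.
Val: 4 codons.
Cys: 2 codons.
His: 2 codons.
Leu: 6 codons.
Asp: 2 codons.
6 × 6 × 6 × 4 × 2 × 2 × 6 × 2 = 41472.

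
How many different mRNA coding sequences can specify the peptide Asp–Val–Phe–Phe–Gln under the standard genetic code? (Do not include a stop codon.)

64

Asp: 2 codons.
Val: 4 codons.
Phe: 2 codons.
Phe: 2 codons.
Gln: 2 codons.
2 × 4 × 2 × 2 × 2 = 64.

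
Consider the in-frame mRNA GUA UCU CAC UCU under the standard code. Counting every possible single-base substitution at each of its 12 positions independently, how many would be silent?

Codon 1 (GUA, Val): 3 synonymous substitutions.
Codon 2 (UCU, Ser): 3 synonymous substitutions.
Codon 3 (CAC, His): 1 synonymous substitution.
Codon 4 (UCU, Ser): 3 synonymous substitutions.
Total: 3 + 3 + 1 + 3 = 10.

10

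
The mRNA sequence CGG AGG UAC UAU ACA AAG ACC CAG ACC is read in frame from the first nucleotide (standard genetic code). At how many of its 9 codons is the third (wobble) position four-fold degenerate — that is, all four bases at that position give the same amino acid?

4

Codon 1 CGG (Arg): third position 4-fold.
Codon 2 AGG (Arg): third position 2-fold.
Codon 3 UAC (Tyr): third position 2-fold.
Codon 4 UAU (Tyr): third position 2-fold.
Codon 5 ACA (Thr): third position 4-fold.
Codon 6 AAG (Lys): third position 2-fold.
Codon 7 ACC (Thr): third position 4-fold.
Codon 8 CAG (Gln): third position 2-fold.
Codon 9 ACC (Thr): third position 4-fold.
Four-fold degenerate third positions: 4.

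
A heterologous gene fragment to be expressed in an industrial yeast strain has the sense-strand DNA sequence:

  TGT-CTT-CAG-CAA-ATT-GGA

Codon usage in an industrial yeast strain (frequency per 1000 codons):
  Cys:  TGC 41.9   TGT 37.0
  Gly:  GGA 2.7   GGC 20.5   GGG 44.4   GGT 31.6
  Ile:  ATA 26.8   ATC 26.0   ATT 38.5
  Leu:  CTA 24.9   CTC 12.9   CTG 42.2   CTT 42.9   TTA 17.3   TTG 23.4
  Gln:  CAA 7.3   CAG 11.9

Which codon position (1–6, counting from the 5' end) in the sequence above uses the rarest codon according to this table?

6

Codon 1 TGT (Cys): 37.0 per 1000.
Codon 2 CTT (Leu): 42.9 per 1000.
Codon 3 CAG (Gln): 11.9 per 1000.
Codon 4 CAA (Gln): 7.3 per 1000.
Codon 5 ATT (Ile): 38.5 per 1000.
Codon 6 GGA (Gly): 2.7 per 1000.
Lowest frequency is 2.7 at codon 6.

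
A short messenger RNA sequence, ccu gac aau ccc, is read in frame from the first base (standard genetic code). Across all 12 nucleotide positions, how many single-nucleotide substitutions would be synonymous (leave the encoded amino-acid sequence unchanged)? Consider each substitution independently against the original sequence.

8

Codon 1 (CCU, Pro): 3 synonymous substitutions.
Codon 2 (GAC, Asp): 1 synonymous substitution.
Codon 3 (AAU, Asn): 1 synonymous substitution.
Codon 4 (CCC, Pro): 3 synonymous substitutions.
Total: 3 + 1 + 1 + 3 = 8.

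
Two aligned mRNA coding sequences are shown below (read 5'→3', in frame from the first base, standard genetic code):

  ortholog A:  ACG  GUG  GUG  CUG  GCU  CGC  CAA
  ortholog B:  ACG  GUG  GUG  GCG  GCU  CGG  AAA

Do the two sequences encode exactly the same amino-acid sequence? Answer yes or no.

no

Codon 1: ACG Thr / ACG Thr — identical.
Codon 2: GUG Val / GUG Val — identical.
Codon 3: GUG Val / GUG Val — identical.
Codon 4: CUG Leu / GCG Ala — nonsynonymous.
Codon 5: GCU Ala / GCU Ala — identical.
Codon 6: CGC Arg / CGG Arg — synonymous.
Codon 7: CAA Gln / AAA Lys — nonsynonymous.
Nonsynonymous differences: 2 → different protein.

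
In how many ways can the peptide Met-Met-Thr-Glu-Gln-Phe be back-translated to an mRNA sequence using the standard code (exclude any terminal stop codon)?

32

Met: 1 codon.
Met: 1 codon.
Thr: 4 codons.
Glu: 2 codons.
Gln: 2 codons.
Phe: 2 codons.
1 × 1 × 4 × 2 × 2 × 2 = 32.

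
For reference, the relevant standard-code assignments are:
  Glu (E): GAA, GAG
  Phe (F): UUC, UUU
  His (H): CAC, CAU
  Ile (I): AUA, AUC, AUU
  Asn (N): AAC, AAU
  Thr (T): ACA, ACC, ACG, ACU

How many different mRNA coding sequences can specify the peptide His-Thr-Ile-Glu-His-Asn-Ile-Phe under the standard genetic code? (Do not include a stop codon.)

His: 2 codons.
Thr: 4 codons.
Ile: 3 codons.
Glu: 2 codons.
His: 2 codons.
Asn: 2 codons.
Ile: 3 codons.
Phe: 2 codons.
2 × 4 × 3 × 2 × 2 × 2 × 3 × 2 = 1152.

1152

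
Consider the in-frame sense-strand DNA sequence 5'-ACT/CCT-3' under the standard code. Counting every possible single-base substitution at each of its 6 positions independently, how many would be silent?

Codon 1 (ACT, Thr): 3 synonymous substitutions.
Codon 2 (CCT, Pro): 3 synonymous substitutions.
Total: 3 + 3 = 6.

6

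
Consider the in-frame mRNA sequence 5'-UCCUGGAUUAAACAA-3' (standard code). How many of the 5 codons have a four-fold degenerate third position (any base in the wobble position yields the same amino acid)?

1

Codon 1 UCC (Ser): third position 4-fold.
Codon 2 UGG (Trp): third position 1-fold.
Codon 3 AUU (Ile): third position 3-fold.
Codon 4 AAA (Lys): third position 2-fold.
Codon 5 CAA (Gln): third position 2-fold.
Four-fold degenerate third positions: 1.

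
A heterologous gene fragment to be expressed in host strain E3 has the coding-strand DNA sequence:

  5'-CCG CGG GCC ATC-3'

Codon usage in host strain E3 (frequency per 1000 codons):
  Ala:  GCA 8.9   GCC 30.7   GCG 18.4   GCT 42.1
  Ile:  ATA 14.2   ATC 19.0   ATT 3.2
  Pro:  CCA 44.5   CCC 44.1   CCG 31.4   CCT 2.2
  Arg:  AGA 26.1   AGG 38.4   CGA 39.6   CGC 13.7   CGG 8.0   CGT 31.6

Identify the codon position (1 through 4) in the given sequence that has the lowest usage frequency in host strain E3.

2

Codon 1 CCG (Pro): 31.4 per 1000.
Codon 2 CGG (Arg): 8.0 per 1000.
Codon 3 GCC (Ala): 30.7 per 1000.
Codon 4 ATC (Ile): 19.0 per 1000.
Lowest frequency is 8.0 at codon 2.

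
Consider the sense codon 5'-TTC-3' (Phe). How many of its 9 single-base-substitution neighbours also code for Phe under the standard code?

1

Position 1: none → 0 synonymous.
Position 2: none → 0 synonymous.
Position 3: TTT → 1 synonymous.
Total: 0 + 0 + 1 = 1.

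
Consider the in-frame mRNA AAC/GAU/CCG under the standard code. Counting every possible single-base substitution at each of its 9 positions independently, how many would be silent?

Codon 1 (AAC, Asn): 1 synonymous substitution.
Codon 2 (GAU, Asp): 1 synonymous substitution.
Codon 3 (CCG, Pro): 3 synonymous substitutions.
Total: 1 + 1 + 3 = 5.

5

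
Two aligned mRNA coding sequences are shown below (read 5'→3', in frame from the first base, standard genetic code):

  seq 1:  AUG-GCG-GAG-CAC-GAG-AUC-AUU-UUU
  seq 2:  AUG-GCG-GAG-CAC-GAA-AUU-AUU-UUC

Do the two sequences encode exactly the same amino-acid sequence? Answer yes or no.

yes

Codon 1: AUG Met / AUG Met — identical.
Codon 2: GCG Ala / GCG Ala — identical.
Codon 3: GAG Glu / GAG Glu — identical.
Codon 4: CAC His / CAC His — identical.
Codon 5: GAG Glu / GAA Glu — synonymous.
Codon 6: AUC Ile / AUU Ile — synonymous.
Codon 7: AUU Ile / AUU Ile — identical.
Codon 8: UUU Phe / UUC Phe — synonymous.
Nonsynonymous differences: 0 → same protein.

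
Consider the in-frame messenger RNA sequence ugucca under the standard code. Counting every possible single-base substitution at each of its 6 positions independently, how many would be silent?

Codon 1 (UGU, Cys): 1 synonymous substitution.
Codon 2 (CCA, Pro): 3 synonymous substitutions.
Total: 1 + 3 = 4.

4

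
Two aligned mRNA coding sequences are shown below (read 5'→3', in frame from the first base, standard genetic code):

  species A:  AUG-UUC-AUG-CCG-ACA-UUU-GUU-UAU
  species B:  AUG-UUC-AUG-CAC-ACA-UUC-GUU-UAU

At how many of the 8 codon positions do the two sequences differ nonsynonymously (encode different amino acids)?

1

Codon 1: AUG Met / AUG Met — identical.
Codon 2: UUC Phe / UUC Phe — identical.
Codon 3: AUG Met / AUG Met — identical.
Codon 4: CCG Pro / CAC His — nonsynonymous.
Codon 5: ACA Thr / ACA Thr — identical.
Codon 6: UUU Phe / UUC Phe — synonymous.
Codon 7: GUU Val / GUU Val — identical.
Codon 8: UAU Tyr / UAU Tyr — identical.
Nonsynonymous differences: 1.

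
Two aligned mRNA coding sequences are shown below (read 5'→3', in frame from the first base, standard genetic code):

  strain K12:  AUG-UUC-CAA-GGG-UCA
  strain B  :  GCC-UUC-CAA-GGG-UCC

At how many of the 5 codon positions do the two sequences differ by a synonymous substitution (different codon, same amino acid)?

Codon 1: AUG Met / GCC Ala — nonsynonymous.
Codon 2: UUC Phe / UUC Phe — identical.
Codon 3: CAA Gln / CAA Gln — identical.
Codon 4: GGG Gly / GGG Gly — identical.
Codon 5: UCA Ser / UCC Ser — synonymous.
Synonymous differences: 1.

1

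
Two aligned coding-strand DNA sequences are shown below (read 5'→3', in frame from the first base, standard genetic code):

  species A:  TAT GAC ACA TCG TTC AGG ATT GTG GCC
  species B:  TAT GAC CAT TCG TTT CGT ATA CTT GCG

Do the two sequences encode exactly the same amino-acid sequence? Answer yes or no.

Codon 1: TAT Tyr / TAT Tyr — identical.
Codon 2: GAC Asp / GAC Asp — identical.
Codon 3: ACA Thr / CAT His — nonsynonymous.
Codon 4: TCG Ser / TCG Ser — identical.
Codon 5: TTC Phe / TTT Phe — synonymous.
Codon 6: AGG Arg / CGT Arg — synonymous.
Codon 7: ATT Ile / ATA Ile — synonymous.
Codon 8: GTG Val / CTT Leu — nonsynonymous.
Codon 9: GCC Ala / GCG Ala — synonymous.
Nonsynonymous differences: 2 → different protein.

no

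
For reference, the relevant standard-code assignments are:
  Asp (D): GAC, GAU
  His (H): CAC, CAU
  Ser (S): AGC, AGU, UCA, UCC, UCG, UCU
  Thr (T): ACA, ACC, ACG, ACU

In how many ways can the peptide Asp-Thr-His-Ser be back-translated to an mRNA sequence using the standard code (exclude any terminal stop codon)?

Asp: 2 codons.
Thr: 4 codons.
His: 2 codons.
Ser: 6 codons.
2 × 4 × 2 × 6 = 96.

96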